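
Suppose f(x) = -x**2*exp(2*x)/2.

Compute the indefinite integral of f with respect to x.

F(x) = (-2*x**2 + 2*x - 1)*exp(2*x)/8 + C

f has the shape u'v + uv' for u = -x**2/4 + x/4 - 1/8 and v = exp(2*x) — it is the derivative of the product u*v.
Check: d/dx[(-2*x**2 + 2*x - 1)*exp(2*x)/8] = -x**2*exp(2*x)/2 = f(x).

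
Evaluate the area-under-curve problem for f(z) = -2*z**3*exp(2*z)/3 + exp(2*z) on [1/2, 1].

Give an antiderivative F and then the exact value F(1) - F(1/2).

Antiderivative: F(z) = -z**3*exp(2*z)/3 + z**2*exp(2*z)/2 - z*exp(2*z)/2 + 3*exp(2*z)/4; value = -7*exp(1)/12 + 5*exp(2)/12

f has the shape u'v + uv' for u = -z**3/3 + z**2/2 - z/2 + 3/4 and v = exp(2*z) — it is the derivative of the product u*v.
F(z) = -z**3*exp(2*z)/3 + z**2*exp(2*z)/2 - z*exp(2*z)/2 + 3*exp(2*z)/4 is an antiderivative of f.
Check: d/dz[-z**3*exp(2*z)/3 + z**2*exp(2*z)/2 - z*exp(2*z)/2 + 3*exp(2*z)/4] = -2*z**3*exp(2*z)/3 + exp(2*z) = f(z).
F(1) = 5*exp(2)/12; F(1/2) = 7*exp(1)/12.
Integral = F(1) - F(1/2) = -7*exp(1)/12 + 5*exp(2)/12.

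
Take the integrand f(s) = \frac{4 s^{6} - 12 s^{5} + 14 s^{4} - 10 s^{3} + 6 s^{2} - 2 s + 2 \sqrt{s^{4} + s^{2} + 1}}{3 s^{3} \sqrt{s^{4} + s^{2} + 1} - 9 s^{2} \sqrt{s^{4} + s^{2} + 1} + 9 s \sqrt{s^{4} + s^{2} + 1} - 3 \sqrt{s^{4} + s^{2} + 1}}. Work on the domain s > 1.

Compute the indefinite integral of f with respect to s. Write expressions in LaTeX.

F(s) = \frac{2 s^{2} \sqrt{s^{4} + s^{2} + 1} - 4 s \sqrt{s^{4} + s^{2} + 1} + 2 \sqrt{s^{4} + s^{2} + 1} - 1}{3 s^{2} - 6 s + 3} + C

A first test for any F(s): its s-derivative must equal f(s) identically.
Check: d/ds[\frac{2 s^{2} \sqrt{s^{4} + s^{2} + 1} - 4 s \sqrt{s^{4} + s^{2} + 1} + 2 \sqrt{s^{4} + s^{2} + 1} - 1}{3 s^{2} - 6 s + 3}] = \frac{4 s^{6} - 12 s^{5} + 14 s^{4} - 10 s^{3} + 6 s^{2} - 2 s + 2 \sqrt{s^{4} + s^{2} + 1}}{3 s^{3} \sqrt{s^{4} + s^{2} + 1} - 9 s^{2} \sqrt{s^{4} + s^{2} + 1} + 9 s \sqrt{s^{4} + s^{2} + 1} - 3 \sqrt{s^{4} + s^{2} + 1}} = f(s).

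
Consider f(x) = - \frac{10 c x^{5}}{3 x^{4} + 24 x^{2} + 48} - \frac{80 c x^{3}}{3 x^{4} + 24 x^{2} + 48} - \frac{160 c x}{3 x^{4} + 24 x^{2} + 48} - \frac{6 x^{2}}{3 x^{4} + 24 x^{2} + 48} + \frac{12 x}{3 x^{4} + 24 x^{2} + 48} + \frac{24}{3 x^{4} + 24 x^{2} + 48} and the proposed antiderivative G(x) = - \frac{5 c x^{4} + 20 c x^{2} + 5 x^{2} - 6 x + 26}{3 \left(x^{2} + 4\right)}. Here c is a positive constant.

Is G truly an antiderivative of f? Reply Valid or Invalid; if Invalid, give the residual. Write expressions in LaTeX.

Valid - the claim checks out under differentiation.

d/dx[G] = \frac{- 10 c x^{5} - 80 c x^{3} - 160 c x - 6 x^{2} + 12 x + 24}{3 x^{4} + 24 x^{2} + 48}
This equals f(x) exactly, so the claim holds.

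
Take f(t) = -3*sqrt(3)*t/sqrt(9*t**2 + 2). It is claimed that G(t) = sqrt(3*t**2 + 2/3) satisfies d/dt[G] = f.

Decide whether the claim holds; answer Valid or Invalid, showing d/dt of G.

Invalid: d/dt[G] - f = 6*sqrt(3)*t/sqrt(9*t**2 + 2), which is not 0.

d/dt[G] = 3*sqrt(3)*t/sqrt(9*t**2 + 2)
d/dt[G] - f(t) = 6*sqrt(3)*t/sqrt(9*t**2 + 2) != 0.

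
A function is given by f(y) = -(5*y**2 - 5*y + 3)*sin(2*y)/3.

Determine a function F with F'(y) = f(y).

An antiderivative is F(y) = 5*y**2*cos(2*y)/6 - 5*y*sin(2*y)/6 - 5*y*cos(2*y)/6 + 5*sin(2*y)/12 + cos(2*y)/12.

Since d/dy undoes antidifferentiation here, F'(y) = f(y) is required of F(y).
Check: d/dy[5*y**2*cos(2*y)/6 - 5*y*sin(2*y)/6 - 5*y*cos(2*y)/6 + 5*sin(2*y)/12 + cos(2*y)/12] = -5*y**2*sin(2*y)/3 + 5*y*sin(2*y)/3 - sin(2*y), which equals f(y).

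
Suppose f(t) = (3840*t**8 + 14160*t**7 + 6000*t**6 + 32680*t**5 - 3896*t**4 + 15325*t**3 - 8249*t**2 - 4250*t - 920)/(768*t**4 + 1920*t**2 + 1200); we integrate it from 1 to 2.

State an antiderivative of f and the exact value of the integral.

For F(t) to be correct the identity F'(t) - f(t) = 0 must hold.
F(t) = (576*t**5*(4*t**2 + 5) + 2880*t**4*(4*t**2 + 5) - 432*t*(4*t**2 + 5) + 1152*t - (4*t**2 + 5)*(15*t**2 + 30*t + 4)**2)/(576*(4*t**2 + 5)) is an antiderivative of f.
Check: d/dt[(576*t**5*(4*t**2 + 5) + 2880*t**4*(4*t**2 + 5) - 432*t*(4*t**2 + 5) + 1152*t - (4*t**2 + 5)*(15*t**2 + 30*t + 4)**2)/(576*(4*t**2 + 5))] = (3840*t**8 + 14160*t**7 + 6000*t**6 + 32680*t**5 - 3896*t**4 + 15325*t**3 - 8249*t**2 - 4250*t - 920)/(768*t**4 + 1920*t**2 + 1200) = f(t).
F(2) = 21167/252; F(1) = 751/576.
Integral = F(2) - F(1) = 333415/4032.

Antiderivative: F(t) = (576*t**5*(4*t**2 + 5) + 2880*t**4*(4*t**2 + 5) - 432*t*(4*t**2 + 5) + 1152*t - (4*t**2 + 5)*(15*t**2 + 30*t + 4)**2)/(576*(4*t**2 + 5)); value = 333415/4032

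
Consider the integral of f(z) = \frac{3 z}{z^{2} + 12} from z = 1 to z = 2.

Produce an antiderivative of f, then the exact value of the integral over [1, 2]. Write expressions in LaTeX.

Antiderivative: F(z) = \frac{3 \log{\left(\frac{z^{2}}{2} + 6 \right)}}{2}; value = - \frac{3 \log{\left(\frac{13}{2} \right)}}{2} + \frac{3 \log{\left(8 \right)}}{2}

f matches the chain-rule pattern g'(h)*h' with inner function h(z) = \frac{z^{2}}{2} + 6; substituting u = h(z) collapses the integral.
F(z) = \frac{3 \log{\left(\frac{z^{2}}{2} + 6 \right)}}{2} is an antiderivative of f.
Check: d/dz[\frac{3 \log{\left(\frac{z^{2}}{2} + 6 \right)}}{2}] = \frac{3 z}{z^{2} + 12} = f(z).
F(2) = \frac{3 \log{\left(8 \right)}}{2}; F(1) = \frac{3 \log{\left(\frac{13}{2} \right)}}{2}.
Integral = F(2) - F(1) = - \frac{3 \log{\left(\frac{13}{2} \right)}}{2} + \frac{3 \log{\left(8 \right)}}{2}.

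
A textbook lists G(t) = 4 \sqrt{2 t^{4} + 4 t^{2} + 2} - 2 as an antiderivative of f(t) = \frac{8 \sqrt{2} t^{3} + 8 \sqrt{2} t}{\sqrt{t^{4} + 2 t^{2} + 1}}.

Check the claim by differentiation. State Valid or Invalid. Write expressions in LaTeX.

Valid - differentiating G returns exactly f.

d/dt[G] = \frac{8 \sqrt{2} t^{3} + 8 \sqrt{2} t}{\sqrt{t^{4} + 2 t^{2} + 1}}
This equals f(t) exactly, so the claim holds.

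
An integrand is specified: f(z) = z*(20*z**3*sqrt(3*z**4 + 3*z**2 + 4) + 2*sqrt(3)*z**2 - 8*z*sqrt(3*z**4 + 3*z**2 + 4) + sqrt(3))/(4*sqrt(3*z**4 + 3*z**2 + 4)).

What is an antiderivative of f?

For F(z) to be correct the identity F'(z) - f(z) = 0 must hold.
Check: d/dz[z**5 - 2*z**3/3 + sqrt(z**4 + z**2 + 4/3)/4] = (20*z**4*sqrt(3*z**4 + 3*z**2 + 4) + 2*sqrt(3)*z**3 - 8*z**2*sqrt(3*z**4 + 3*z**2 + 4) + sqrt(3)*z)/(4*sqrt(3*z**4 + 3*z**2 + 4)), which equals f(z).

An antiderivative is F(z) = z**5 - 2*z**3/3 + sqrt(z**4 + z**2 + 4/3)/4.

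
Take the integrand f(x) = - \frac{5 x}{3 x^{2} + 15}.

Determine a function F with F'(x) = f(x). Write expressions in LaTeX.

f matches the chain-rule pattern g'(h)*h' with inner function h(x) = x^{2} + 5; substituting u = h(x) collapses the integral.
Check: d/dx[- \frac{5 \log{\left(x^{2} + 5 \right)}}{6}] = - \frac{5 x}{3 x^{2} + 15} = f(x).

An antiderivative is F(x) = - \frac{5 \log{\left(x^{2} + 5 \right)}}{6}.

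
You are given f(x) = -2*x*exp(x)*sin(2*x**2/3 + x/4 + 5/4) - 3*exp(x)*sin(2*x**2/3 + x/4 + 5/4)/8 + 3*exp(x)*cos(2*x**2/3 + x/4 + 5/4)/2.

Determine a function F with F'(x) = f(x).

Recognize the product-rule pattern: f = u'v + uv' with u = 3*cos(2*x**2/3 + x/4 + 5/4)/2, v = exp(x), so integration by parts undoes it.
Check: d/dx[3*exp(x)*cos(2*x**2/3 + x/4 + 5/4)/2] = -2*x*exp(x)*sin(2*x**2/3 + x/4 + 5/4) - 3*exp(x)*sin(2*x**2/3 + x/4 + 5/4)/8 + 3*exp(x)*cos(2*x**2/3 + x/4 + 5/4)/2 = f(x).

An antiderivative is F(x) = 3*exp(x)*cos(2*x**2/3 + x/4 + 5/4)/2.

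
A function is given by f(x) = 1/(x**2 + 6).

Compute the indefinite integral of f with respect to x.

Whatever form F(x) takes, F'(x) = f(x) is non-negotiable.
Check: d/dx[sqrt(6)*atan(sqrt(6)*x/6)/6] = 1/(x**2 + 6) = f(x).

F(x) = sqrt(6)*atan(sqrt(6)*x/6)/6 + C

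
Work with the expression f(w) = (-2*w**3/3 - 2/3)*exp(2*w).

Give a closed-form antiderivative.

Recognize the product-rule pattern: f = u'v + uv' with u = -w**3/3 + w**2/2 - w/2 - 1/12, v = exp(2*w), so integration by parts undoes it.
Check: d/dw[-w**3*exp(2*w)/3 + w**2*exp(2*w)/2 - w*exp(2*w)/2 - exp(2*w)/12] = -2*w**3*exp(2*w)/3 - 2*exp(2*w)/3, which equals f(w).

An antiderivative is F(w) = -w**3*exp(2*w)/3 + w**2*exp(2*w)/2 - w*exp(2*w)/2 - exp(2*w)/12.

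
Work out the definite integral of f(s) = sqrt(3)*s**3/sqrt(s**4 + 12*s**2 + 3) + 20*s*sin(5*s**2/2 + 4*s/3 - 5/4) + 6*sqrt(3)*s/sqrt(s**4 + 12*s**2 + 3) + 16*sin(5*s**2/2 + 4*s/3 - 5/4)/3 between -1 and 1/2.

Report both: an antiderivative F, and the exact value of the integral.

Antiderivative: F(s) = -(-sqrt(3)*sqrt(s**4 + 12*s**2 + 3) + 8*cos(5*s**2/2 + 4*s/3 - 5/4))/2; value = -4*cos(1/24) - 2*sqrt(3) + sqrt(291)/8 + 4*cos(1/12)

The integrand splits into summands that can be handled one at a time.
F(s) = -(-sqrt(3)*sqrt(s**4 + 12*s**2 + 3) + 8*cos(5*s**2/2 + 4*s/3 - 5/4))/2 is an antiderivative of f.
Check: d/ds[-(-sqrt(3)*sqrt(s**4 + 12*s**2 + 3) + 8*cos(5*s**2/2 + 4*s/3 - 5/4))/2] = (3*sqrt(3)*s**3 + 60*s*sqrt(s**4 + 12*s**2 + 3)*sin(5*s**2/2 + 4*s/3 - 5/4) + 18*sqrt(3)*s + 16*sqrt(s**4 + 12*s**2 + 3)*sin(5*s**2/2 + 4*s/3 - 5/4))/(3*sqrt(s**4 + 12*s**2 + 3)), which equals f(s).
F(1/2) = -4*cos(1/24) + sqrt(291)/8; F(-1) = -4*cos(1/12) + 2*sqrt(3).
Integral = F(1/2) - F(-1) = -4*cos(1/24) - 2*sqrt(3) + sqrt(291)/8 + 4*cos(1/12).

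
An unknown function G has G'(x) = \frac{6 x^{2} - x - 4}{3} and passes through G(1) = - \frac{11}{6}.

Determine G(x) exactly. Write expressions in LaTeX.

Differentiate the proposed G(x) back; it has to land on the given G'(x).
A general antiderivative is \frac{2 x^{3}}{3} - \frac{x^{2}}{6} - \frac{4 x}{3} + C.
The condition gives C = - \frac{11}{6} - (- \frac{5}{6}) = -1.
So G(x) = \frac{4 x^{3} - x^{2} - 8 x - 6}{6}.
Check: d/dx[\frac{4 x^{3} - x^{2} - 8 x - 6}{6}] = 2 x^{2} - \frac{x}{3} - \frac{4}{3}, which equals G'(x).

G(x) = \frac{4 x^{3} - x^{2} - 8 x - 6}{6}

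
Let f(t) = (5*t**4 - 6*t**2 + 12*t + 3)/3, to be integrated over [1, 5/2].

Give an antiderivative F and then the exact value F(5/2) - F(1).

Differentiate the proposed F(t) back; it has to land on f(t) exactly.
F(t) = t**5/3 - 2*t**3/3 + 2*t**2 + t is an antiderivative of f.
Check: d/dt[t**5/3 - 2*t**3/3 + 2*t**2 + t] = 5*t**4/3 - 2*t**2 + 4*t + 1, which equals f(t).
F(5/2) = 3565/96; F(1) = 8/3.
Integral = F(5/2) - F(1) = 1103/32.

Antiderivative: F(t) = t**5/3 - 2*t**3/3 + 2*t**2 + t; value = 1103/32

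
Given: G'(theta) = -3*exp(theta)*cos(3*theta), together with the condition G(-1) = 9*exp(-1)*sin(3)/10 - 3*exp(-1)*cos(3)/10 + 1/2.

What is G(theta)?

Any candidate G(theta) must reproduce the stated G'(theta) exactly.
A general antiderivative is -9*exp(theta)*sin(3*theta)/10 - 3*exp(theta)*cos(3*theta)/10 + C.
The condition gives C = 9*exp(-1)*sin(3)/10 - 3*exp(-1)*cos(3)/10 + 1/2 - (9*exp(-1)*sin(3)/10 - 3*exp(-1)*cos(3)/10) = 1/2.
So G(theta) = -(9*exp(theta)*sin(3*theta) + 3*exp(theta)*cos(3*theta) - 5)/10.
Check: d/dtheta[-(9*exp(theta)*sin(3*theta) + 3*exp(theta)*cos(3*theta) - 5)/10] = -3*exp(theta)*cos(3*theta) = G'(theta).

G(theta) = -(9*exp(theta)*sin(3*theta) + 3*exp(theta)*cos(3*theta) - 5)/10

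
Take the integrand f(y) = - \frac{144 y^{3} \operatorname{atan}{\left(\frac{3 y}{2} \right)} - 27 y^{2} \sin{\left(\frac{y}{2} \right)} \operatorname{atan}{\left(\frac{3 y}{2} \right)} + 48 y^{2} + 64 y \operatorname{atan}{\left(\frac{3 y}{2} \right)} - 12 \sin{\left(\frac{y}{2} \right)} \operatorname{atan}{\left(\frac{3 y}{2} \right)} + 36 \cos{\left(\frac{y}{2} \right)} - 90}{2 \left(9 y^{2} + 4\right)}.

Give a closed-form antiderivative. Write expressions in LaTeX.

f has the shape u'v + uv' for u = - 4 y^{2} - 3 \cos{\left(\frac{y}{2} \right)} + \frac{15}{2} and v = \operatorname{atan}{\left(\frac{3 y}{2} \right)} — it is the derivative of the product u*v.
Check: d/dy[- \frac{\left(8 y^{2} + 6 \cos{\left(\frac{y}{2} \right)} - 15\right) \operatorname{atan}{\left(\frac{3 y}{2} \right)}}{2}] = \frac{- 144 y^{3} \operatorname{atan}{\left(\frac{3 y}{2} \right)} + 27 y^{2} \sin{\left(\frac{y}{2} \right)} \operatorname{atan}{\left(\frac{3 y}{2} \right)} - 48 y^{2} - 64 y \operatorname{atan}{\left(\frac{3 y}{2} \right)} + 12 \sin{\left(\frac{y}{2} \right)} \operatorname{atan}{\left(\frac{3 y}{2} \right)} - 36 \cos{\left(\frac{y}{2} \right)} + 90}{18 y^{2} + 8}, which equals f(y).

An antiderivative is F(y) = - \frac{\left(8 y^{2} + 6 \cos{\left(\frac{y}{2} \right)} - 15\right) \operatorname{atan}{\left(\frac{3 y}{2} \right)}}{2}.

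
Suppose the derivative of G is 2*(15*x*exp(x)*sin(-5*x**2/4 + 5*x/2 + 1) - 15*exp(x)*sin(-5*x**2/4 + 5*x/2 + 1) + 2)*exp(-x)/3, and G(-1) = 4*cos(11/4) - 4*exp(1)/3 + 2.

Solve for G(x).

G(x) = 4*cos(-5*x**2/4 + 5*x/2 + 1) + 2 - 4*exp(-x)/3

Whatever form G(x) takes, its d/dx must return the stated G'(x).
A general antiderivative is 4*cos(-5*x**2/4 + 5*x/2 + 1) - 4*exp(-x)/3 + C.
The condition gives C = 4*cos(11/4) - 4*exp(1)/3 + 2 - (4*cos(11/4) - 4*exp(1)/3) = 2.
So G(x) = 4*cos(-5*x**2/4 + 5*x/2 + 1) + 2 - 4*exp(-x)/3.
Check: d/dx[4*cos(-5*x**2/4 + 5*x/2 + 1) + 2 - 4*exp(-x)/3] = (30*x*exp(x)*sin(-5*x**2/4 + 5*x/2 + 1) - 30*exp(x)*sin(-5*x**2/4 + 5*x/2 + 1) + 4)*exp(-x)/3, which equals G'(x).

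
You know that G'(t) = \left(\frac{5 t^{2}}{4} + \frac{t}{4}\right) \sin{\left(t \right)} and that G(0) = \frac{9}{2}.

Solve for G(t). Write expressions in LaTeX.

G(t) = - \frac{5 t^{2} \cos{\left(t \right)}}{4} + \frac{5 t \sin{\left(t \right)}}{2} - \frac{t \cos{\left(t \right)}}{4} + \frac{\sin{\left(t \right)}}{4} + \frac{5 \cos{\left(t \right)}}{2} + 2

Since d/dt undoes antidifferentiation here, G(t) must give back the stated G'(t).
A general antiderivative is - \frac{5 t^{2} \cos{\left(t \right)}}{4} + \frac{5 t \sin{\left(t \right)}}{2} - \frac{t \cos{\left(t \right)}}{4} + \frac{\sin{\left(t \right)}}{4} + \frac{5 \cos{\left(t \right)}}{2} + C.
The condition gives C = \frac{9}{2} - (\frac{5}{2}) = 2.
So G(t) = - \frac{5 t^{2} \cos{\left(t \right)}}{4} + \frac{5 t \sin{\left(t \right)}}{2} - \frac{t \cos{\left(t \right)}}{4} + \frac{\sin{\left(t \right)}}{4} + \frac{5 \cos{\left(t \right)}}{2} + 2.
Check: d/dt[- \frac{5 t^{2} \cos{\left(t \right)}}{4} + \frac{5 t \sin{\left(t \right)}}{2} - \frac{t \cos{\left(t \right)}}{4} + \frac{\sin{\left(t \right)}}{4} + \frac{5 \cos{\left(t \right)}}{2} + 2] = \frac{5 t^{2} \sin{\left(t \right)}}{4} + \frac{t \sin{\left(t \right)}}{4}, which equals G'(t).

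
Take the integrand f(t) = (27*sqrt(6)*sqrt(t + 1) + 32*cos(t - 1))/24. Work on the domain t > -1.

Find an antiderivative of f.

Differentiate the proposed F(t) back; it has to land on f(t) exactly.
Check: d/dt[(9*sqrt(6)*(t + 1)**(3/2) + 16*sin(t - 1))/12] = 9*sqrt(6)*sqrt(t + 1)/8 + 4*cos(t - 1)/3, which equals f(t).

An antiderivative is F(t) = (9*sqrt(6)*(t + 1)**(3/2) + 16*sin(t - 1))/12.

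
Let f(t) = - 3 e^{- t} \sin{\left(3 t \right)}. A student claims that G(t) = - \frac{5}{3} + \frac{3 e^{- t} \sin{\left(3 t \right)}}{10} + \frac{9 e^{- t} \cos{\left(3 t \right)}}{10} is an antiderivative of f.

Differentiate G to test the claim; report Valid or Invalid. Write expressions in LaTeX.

d/dt[G] = - 3 e^{- t} \sin{\left(3 t \right)}
This equals f(t) exactly, so the claim holds.

Valid - differentiating G returns exactly f.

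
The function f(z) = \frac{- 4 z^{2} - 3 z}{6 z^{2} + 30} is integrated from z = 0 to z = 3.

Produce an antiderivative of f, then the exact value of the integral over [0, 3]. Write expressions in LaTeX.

Any candidate F(z) must reproduce f(z) exactly when differentiated.
F(z) = - \frac{8 z + 3 \log{\left(z^{2} + 5 \right)} - 8 \sqrt{5} \operatorname{atan}{\left(\frac{\sqrt{5} z}{5} \right)}}{12} is an antiderivative of f.
Check: d/dz[- \frac{8 z + 3 \log{\left(z^{2} + 5 \right)} - 8 \sqrt{5} \operatorname{atan}{\left(\frac{\sqrt{5} z}{5} \right)}}{12}] = \frac{- 4 z^{2} - 3 z}{6 z^{2} + 30} = f(z).
F(3) = -2 - \frac{\log{\left(14 \right)}}{4} + \frac{2 \sqrt{5} \operatorname{atan}{\left(\frac{3 \sqrt{5}}{5} \right)}}{3}; F(0) = - \frac{\log{\left(5 \right)}}{4}.
Integral = F(3) - F(0) = -2 - \frac{\log{\left(14 \right)}}{4} + \frac{\log{\left(5 \right)}}{4} + \frac{2 \sqrt{5} \operatorname{atan}{\left(\frac{3 \sqrt{5}}{5} \right)}}{3}.

Antiderivative: F(z) = - \frac{8 z + 3 \log{\left(z^{2} + 5 \right)} - 8 \sqrt{5} \operatorname{atan}{\left(\frac{\sqrt{5} z}{5} \right)}}{12}; value = -2 - \frac{\log{\left(14 \right)}}{4} + \frac{\log{\left(5 \right)}}{4} + \frac{2 \sqrt{5} \operatorname{atan}{\left(\frac{3 \sqrt{5}}{5} \right)}}{3}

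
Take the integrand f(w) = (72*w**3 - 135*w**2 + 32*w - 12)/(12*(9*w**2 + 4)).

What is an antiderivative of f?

An antiderivative is F(w) = w**2/3 - 5*w/4 + 2*atan(3*w/2)/3.

Whatever form F(w) takes, F'(w) = f(w) is non-negotiable.
Check: d/dw[w**2/3 - 5*w/4 + 2*atan(3*w/2)/3] = (72*w**3 - 135*w**2 + 32*w - 12)/(108*w**2 + 48), which equals f(w).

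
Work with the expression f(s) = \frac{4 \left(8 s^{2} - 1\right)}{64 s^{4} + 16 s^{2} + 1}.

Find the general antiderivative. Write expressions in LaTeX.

F(s) = - \frac{4 s}{8 s^{2} + 1} + C

f has the shape u'v + uv' for u = - 2 s and v = \frac{1}{4 s^{2} + \frac{1}{2}} — it is the derivative of the product u*v.
Check: d/ds[- \frac{4 s}{8 s^{2} + 1}] = \frac{32 s^{2} - 4}{64 s^{4} + 16 s^{2} + 1}, which equals f(s).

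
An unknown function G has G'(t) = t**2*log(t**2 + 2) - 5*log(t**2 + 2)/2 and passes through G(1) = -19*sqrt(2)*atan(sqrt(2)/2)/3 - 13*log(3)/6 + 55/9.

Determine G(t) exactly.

G(t) = (6*t**3*log(t**2 + 2) - 4*t**3 - 45*t*log(t**2 + 2) + 114*t - 114*sqrt(2)*atan(sqrt(2)*t/2))/18

Integrate term by term and add the pieces.
A general antiderivative is -2*t**3/9 + 19*t/3 + (t**3/3 - 5*t/2)*log(t**2 + 2) - 19*sqrt(2)*atan(sqrt(2)*t/2)/3 + C.
The condition gives C = -19*sqrt(2)*atan(sqrt(2)/2)/3 - 13*log(3)/6 + 55/9 - (-19*sqrt(2)*atan(sqrt(2)/2)/3 - 13*log(3)/6 + 55/9) = 0.
So G(t) = (6*t**3*log(t**2 + 2) - 4*t**3 - 45*t*log(t**2 + 2) + 114*t - 114*sqrt(2)*atan(sqrt(2)*t/2))/18.
Check: d/dt[(6*t**3*log(t**2 + 2) - 4*t**3 - 45*t*log(t**2 + 2) + 114*t - 114*sqrt(2)*atan(sqrt(2)*t/2))/18] = t**2*log(t**2 + 2) - 5*log(t**2 + 2)/2 = G'(t).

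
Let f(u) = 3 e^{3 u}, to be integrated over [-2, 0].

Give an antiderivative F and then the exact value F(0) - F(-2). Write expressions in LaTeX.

Antiderivative: F(u) = e^{3 u}; value = 1 - e^{-6}

Since d/du undoes antidifferentiation here, F'(u) = f(u) is required of F(u).
F(u) = e^{3 u} is an antiderivative of f.
Check: d/du[e^{3 u}] = 3 e^{3 u} = f(u).
F(0) = 1; F(-2) = e^{-6}.
Integral = F(0) - F(-2) = 1 - e^{-6}.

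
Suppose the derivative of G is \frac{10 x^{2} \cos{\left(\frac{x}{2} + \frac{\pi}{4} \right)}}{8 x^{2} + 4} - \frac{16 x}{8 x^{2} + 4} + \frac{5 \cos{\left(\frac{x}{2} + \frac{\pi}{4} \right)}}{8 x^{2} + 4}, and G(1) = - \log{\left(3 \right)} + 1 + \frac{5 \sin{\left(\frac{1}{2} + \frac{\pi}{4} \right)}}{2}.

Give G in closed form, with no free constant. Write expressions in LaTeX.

The integrand splits into summands that can be handled one at a time.
A general antiderivative is - \log{\left(2 x^{2} + 1 \right)} + \frac{5 \sin{\left(\frac{x}{2} + \frac{\pi}{4} \right)}}{2} + C.
The condition gives C = - \log{\left(3 \right)} + 1 + \frac{5 \sin{\left(\frac{1}{2} + \frac{\pi}{4} \right)}}{2} - (- \log{\left(3 \right)} + \frac{5 \sin{\left(\frac{1}{2} + \frac{\pi}{4} \right)}}{2}) = 1.
So G(x) = - \frac{2 \log{\left(2 x^{2} + 1 \right)} - 5 \sin{\left(\frac{x}{2} + \frac{\pi}{4} \right)} - 2}{2}.
Check: d/dx[- \frac{2 \log{\left(2 x^{2} + 1 \right)} - 5 \sin{\left(\frac{x}{2} + \frac{\pi}{4} \right)} - 2}{2}] = \frac{10 x^{2} \cos{\left(\frac{x}{2} + \frac{\pi}{4} \right)} - 16 x + 5 \cos{\left(\frac{x}{2} + \frac{\pi}{4} \right)}}{8 x^{2} + 4}, which equals G'(x).

G(x) = - \frac{2 \log{\left(2 x^{2} + 1 \right)} - 5 \sin{\left(\frac{x}{2} + \frac{\pi}{4} \right)} - 2}{2}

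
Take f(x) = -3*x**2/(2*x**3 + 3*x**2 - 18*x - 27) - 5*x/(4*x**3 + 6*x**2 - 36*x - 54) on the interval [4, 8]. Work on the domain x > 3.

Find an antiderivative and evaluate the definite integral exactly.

Factor the denominator (2*(x - 3)*(x + 3)*(2*x + 3)) and decompose: f = 4/(9*(2*x + 3)) - 13/(12*(x + 3)) - 23/(36*(x - 3)); each piece integrates to a log, atan, or power term.
F(x) = -23*log(x - 3)/36 + 2*log(x + 3/2)/9 - 13*log(x + 3)/12 is an antiderivative of f.
Check: d/dx[-23*log(x - 3)/36 + 2*log(x + 3/2)/9 - 13*log(x + 3)/12] = (-6*x**2 - 5*x)/(4*x**3 + 6*x**2 - 36*x - 54), which equals f(x).
F(8) = -13*log(11)/12 - 23*log(5)/36 + 2*log(19/2)/9; F(4) = -13*log(7)/12 + 2*log(11/2)/9.
Integral = F(8) - F(4) = -13*log(11)/12 - 23*log(5)/36 - 2*log(11/2)/9 + 2*log(19/2)/9 + 13*log(7)/12.

Antiderivative: F(x) = -23*log(x - 3)/36 + 2*log(x + 3/2)/9 - 13*log(x + 3)/12; value = -13*log(11)/12 - 23*log(5)/36 - 2*log(11/2)/9 + 2*log(19/2)/9 + 13*log(7)/12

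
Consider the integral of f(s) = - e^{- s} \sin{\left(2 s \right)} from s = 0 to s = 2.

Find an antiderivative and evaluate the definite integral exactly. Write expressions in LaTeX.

Antiderivative: F(s) = \frac{\left(\sin{\left(2 s \right)} + 2 \cos{\left(2 s \right)}\right) e^{- s}}{5}; value = - \frac{2}{5} + \frac{2 \cos{\left(4 \right)}}{5 e^{2}} + \frac{\sin{\left(4 \right)}}{5 e^{2}}

Recover f(s) by differentiating a candidate F(s); any mismatch rules it out.
F(s) = \frac{\left(\sin{\left(2 s \right)} + 2 \cos{\left(2 s \right)}\right) e^{- s}}{5} is an antiderivative of f.
Check: d/ds[\frac{\left(\sin{\left(2 s \right)} + 2 \cos{\left(2 s \right)}\right) e^{- s}}{5}] = - e^{- s} \sin{\left(2 s \right)} = f(s).
F(2) = \frac{2 \cos{\left(4 \right)}}{5 e^{2}} + \frac{\sin{\left(4 \right)}}{5 e^{2}}; F(0) = \frac{2}{5}.
Integral = F(2) - F(0) = - \frac{2}{5} + \frac{2 \cos{\left(4 \right)}}{5 e^{2}} + \frac{\sin{\left(4 \right)}}{5 e^{2}}.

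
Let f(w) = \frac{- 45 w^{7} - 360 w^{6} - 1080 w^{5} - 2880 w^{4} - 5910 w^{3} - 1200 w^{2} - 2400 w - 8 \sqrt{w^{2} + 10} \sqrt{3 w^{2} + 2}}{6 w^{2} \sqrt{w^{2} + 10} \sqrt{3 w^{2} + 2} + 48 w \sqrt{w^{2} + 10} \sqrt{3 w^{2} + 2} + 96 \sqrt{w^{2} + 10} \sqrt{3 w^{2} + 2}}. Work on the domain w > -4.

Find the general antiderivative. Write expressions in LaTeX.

Whatever form F(w) takes, F'(w) = f(w) is non-negotiable.
Check: d/dw[\frac{- 15 w^{2} \left(w + 4\right) \sqrt{w^{2} + 10} \sqrt{3 w^{2} + 2} + 32}{24 \left(w + 4\right)}] = \frac{- 45 w^{7} - 360 w^{6} - 1080 w^{5} - 2880 w^{4} - 5910 w^{3} - 1200 w^{2} - 2400 w - 8 \sqrt{w^{2} + 10} \sqrt{3 w^{2} + 2}}{6 w^{2} \sqrt{w^{2} + 10} \sqrt{3 w^{2} + 2} + 48 w \sqrt{w^{2} + 10} \sqrt{3 w^{2} + 2} + 96 \sqrt{w^{2} + 10} \sqrt{3 w^{2} + 2}} = f(w).

F(w) = \frac{- 15 w^{2} \left(w + 4\right) \sqrt{w^{2} + 10} \sqrt{3 w^{2} + 2} + 32}{24 \left(w + 4\right)} + C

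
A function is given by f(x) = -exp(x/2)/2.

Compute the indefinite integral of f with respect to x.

F(x) = -exp(x/2) + C

Whatever form F(x) takes, F'(x) = f(x) is non-negotiable.
Check: d/dx[-exp(x/2)] = -exp(x/2)/2 = f(x).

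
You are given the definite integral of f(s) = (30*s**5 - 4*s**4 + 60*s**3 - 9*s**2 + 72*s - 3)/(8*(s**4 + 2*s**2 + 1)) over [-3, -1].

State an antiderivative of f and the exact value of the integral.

Recover f(s) by differentiating a candidate F(s); any mismatch rules it out.
F(s) = s*(15*s**3 - 4*s**2 + 36*s - 3)/(8*(s**2 + 1)) is an antiderivative of f.
Check: d/ds[s*(15*s**3 - 4*s**2 + 36*s - 3)/(8*(s**2 + 1))] = (30*s**5 - 4*s**4 + 60*s**3 - 9*s**2 + 72*s - 3)/(8*s**4 + 16*s**2 + 8), which equals f(s).
F(-1) = 29/8; F(-3) = 207/10.
Integral = F(-1) - F(-3) = -683/40.

Antiderivative: F(s) = s*(15*s**3 - 4*s**2 + 36*s - 3)/(8*(s**2 + 1)); value = -683/40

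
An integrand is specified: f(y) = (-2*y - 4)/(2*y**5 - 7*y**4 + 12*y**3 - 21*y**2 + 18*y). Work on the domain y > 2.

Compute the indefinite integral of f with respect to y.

F(y) = -2*log(y)/9 - 4*log(y - 2)/7 + 8*log(y - 3/2)/9 - log(y**2 + 3)/21 - 4*sqrt(3)*atan(sqrt(3)*y/3)/63 + C

Factor the denominator (y*(y - 2)*(2*y - 3)*(y**2 + 3)) and decompose: f = -2*(y + 2)/(21*(y**2 + 3)) + 16/(9*(2*y - 3)) - 4/(7*(y - 2)) - 2/(9*y); each piece integrates to a log, atan, or power term.
Check: d/dy[-2*log(y)/9 - 4*log(y - 2)/7 + 8*log(y - 3/2)/9 - log(y**2 + 3)/21 - 4*sqrt(3)*atan(sqrt(3)*y/3)/63] = (-2*y - 4)/(2*y**5 - 7*y**4 + 12*y**3 - 21*y**2 + 18*y) = f(y).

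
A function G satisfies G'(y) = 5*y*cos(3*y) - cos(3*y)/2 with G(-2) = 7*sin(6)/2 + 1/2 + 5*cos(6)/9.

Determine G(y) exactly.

G(y) = (30*y*sin(3*y) - 3*sin(3*y) + 10*cos(3*y) + 9)/18

Integrate term by term and add the pieces.
A general antiderivative is 5*y*sin(3*y)/3 - sin(3*y)/6 + 5*cos(3*y)/9 + C.
The condition gives C = 7*sin(6)/2 + 1/2 + 5*cos(6)/9 - (7*sin(6)/2 + 5*cos(6)/9) = 1/2.
So G(y) = (30*y*sin(3*y) - 3*sin(3*y) + 10*cos(3*y) + 9)/18.
Check: d/dy[(30*y*sin(3*y) - 3*sin(3*y) + 10*cos(3*y) + 9)/18] = 5*y*cos(3*y) - cos(3*y)/2 = G'(y).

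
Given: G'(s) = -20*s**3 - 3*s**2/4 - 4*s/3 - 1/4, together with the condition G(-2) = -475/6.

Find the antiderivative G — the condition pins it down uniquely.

G(s) = -5*s**4 - s**3/4 - 2*s**2/3 - s/4 + 1

The integrand splits into summands that can be handled one at a time.
A general antiderivative is -5*s**4 - s**3/4 - 2*s**2/3 - s/4 + C.
The condition gives C = -475/6 - (-481/6) = 1.
So G(s) = -5*s**4 - s**3/4 - 2*s**2/3 - s/4 + 1.
Check: d/ds[-5*s**4 - s**3/4 - 2*s**2/3 - s/4 + 1] = -20*s**3 - 3*s**2/4 - 4*s/3 - 1/4 = G'(s).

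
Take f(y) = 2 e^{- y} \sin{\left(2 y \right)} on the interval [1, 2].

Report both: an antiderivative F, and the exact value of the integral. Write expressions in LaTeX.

Any candidate F(y) must reproduce f(y) exactly when differentiated.
F(y) = - \frac{2 e^{- y} \sin{\left(2 y \right)}}{5} - \frac{4 e^{- y} \cos{\left(2 y \right)}}{5} is an antiderivative of f.
Check: d/dy[- \frac{2 e^{- y} \sin{\left(2 y \right)}}{5} - \frac{4 e^{- y} \cos{\left(2 y \right)}}{5}] = 2 e^{- y} \sin{\left(2 y \right)} = f(y).
F(2) = - \frac{2 \sin{\left(4 \right)}}{5 e^{2}} - \frac{4 \cos{\left(4 \right)}}{5 e^{2}}; F(1) = - \frac{2 \sin{\left(2 \right)}}{5 e} - \frac{4 \cos{\left(2 \right)}}{5 e}.
Integral = F(2) - F(1) = \frac{4 \cos{\left(2 \right)}}{5 e} - \frac{2 \sin{\left(4 \right)}}{5 e^{2}} - \frac{4 \cos{\left(4 \right)}}{5 e^{2}} + \frac{2 \sin{\left(2 \right)}}{5 e}.

Antiderivative: F(y) = - \frac{2 e^{- y} \sin{\left(2 y \right)}}{5} - \frac{4 e^{- y} \cos{\left(2 y \right)}}{5}; value = \frac{4 \cos{\left(2 \right)}}{5 e} - \frac{2 \sin{\left(4 \right)}}{5 e^{2}} - \frac{4 \cos{\left(4 \right)}}{5 e^{2}} + \frac{2 \sin{\left(2 \right)}}{5 e}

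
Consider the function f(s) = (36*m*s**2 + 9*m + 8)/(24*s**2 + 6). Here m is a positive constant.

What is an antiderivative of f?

A candidate is checked by its d/ds: the result must match f(s).
Check: d/ds[3*m*s/2 + 2*atan(2*s)/3] = (36*m*s**2 + 9*m + 8)/(24*s**2 + 6) = f(s).

An antiderivative is F(s) = 3*m*s/2 + 2*atan(2*s)/3.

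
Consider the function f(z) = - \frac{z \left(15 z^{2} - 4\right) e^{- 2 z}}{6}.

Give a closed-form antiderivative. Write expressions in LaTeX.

An antiderivative is F(z) = \frac{\left(60 z^{3} + 90 z^{2} + 74 z + 37\right) e^{- 2 z}}{48}.

Recognize the product-rule pattern: f = u'v + uv' with u = \frac{5 z^{3}}{4} + \frac{15 z^{2}}{8} + \frac{37 z}{24} + \frac{37}{48}, v = e^{- 2 z}, so integration by parts undoes it.
Check: d/dz[\frac{\left(60 z^{3} + 90 z^{2} + 74 z + 37\right) e^{- 2 z}}{48}] = \frac{\left(- 15 z^{3} + 4 z\right) e^{- 2 z}}{6}, which equals f(z).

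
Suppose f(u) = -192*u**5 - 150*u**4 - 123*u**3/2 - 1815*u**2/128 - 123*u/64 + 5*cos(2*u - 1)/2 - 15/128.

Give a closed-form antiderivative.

Integrate term by term and add the pieces.
Check: d/du[-(4096*u**6 + 3840*u**5 + 1968*u**4 + 605*u**3 + 123*u**2 + 15*u - 160*sin(2*u - 1) + 1)/128] = -192*u**5 - 150*u**4 - 123*u**3/2 - 1815*u**2/128 - 123*u/64 + 5*cos(2*u - 1)/2 - 15/128 = f(u).

An antiderivative is F(u) = -(4096*u**6 + 3840*u**5 + 1968*u**4 + 605*u**3 + 123*u**2 + 15*u - 160*sin(2*u - 1) + 1)/128.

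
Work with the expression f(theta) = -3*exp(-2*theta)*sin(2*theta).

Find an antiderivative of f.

An antiderivative is F(theta) = 3*(sin(2*theta) + cos(2*theta))*exp(-2*theta)/4.

For F(theta) to be correct the identity F'(theta) - f(theta) = 0 must hold.
Check: d/dtheta[3*(sin(2*theta) + cos(2*theta))*exp(-2*theta)/4] = -3*exp(-2*theta)*sin(2*theta) = f(theta).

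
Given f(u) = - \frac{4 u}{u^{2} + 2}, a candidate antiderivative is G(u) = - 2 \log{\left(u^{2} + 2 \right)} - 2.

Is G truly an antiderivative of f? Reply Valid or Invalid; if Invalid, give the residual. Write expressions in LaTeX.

d/du[G] = - \frac{4 u}{u^{2} + 2}
This equals f(u) exactly, so the claim holds.

Valid - the claim checks out under differentiation.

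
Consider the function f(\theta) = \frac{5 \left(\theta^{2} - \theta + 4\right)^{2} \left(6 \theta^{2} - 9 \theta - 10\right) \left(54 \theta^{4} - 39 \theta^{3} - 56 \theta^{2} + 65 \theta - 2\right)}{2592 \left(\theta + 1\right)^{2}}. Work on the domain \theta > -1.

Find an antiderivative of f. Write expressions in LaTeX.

Recover f(\theta) by differentiating a candidate F(\theta); any mismatch rules it out.
Check: d/d\theta[\frac{180 \theta^{10} - 1080 \theta^{9} + 4125 \theta^{8} - 11115 \theta^{7} + 19175 \theta^{6} - 24165 \theta^{5} + 10740 \theta^{4} + 16300 \theta^{3} - 25680 \theta^{2} + 33600 \theta + 32000}{2592 \theta + 2592}] = \frac{1620 \theta^{10} - 6840 \theta^{9} + 19155 \theta^{8} - 33690 \theta^{7} + 18070 \theta^{6} + 18390 \theta^{5} - 88605 \theta^{4} + 75560 \theta^{3} + 23220 \theta^{2} - 51360 \theta + 1600}{2592 \theta^{2} + 5184 \theta + 2592}, which equals f(\theta).

An antiderivative is F(\theta) = \frac{180 \theta^{10} - 1080 \theta^{9} + 4125 \theta^{8} - 11115 \theta^{7} + 19175 \theta^{6} - 24165 \theta^{5} + 10740 \theta^{4} + 16300 \theta^{3} - 25680 \theta^{2} + 33600 \theta + 32000}{2592 \theta + 2592}.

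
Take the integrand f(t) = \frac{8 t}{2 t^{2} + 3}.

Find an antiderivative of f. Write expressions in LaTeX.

f matches the chain-rule pattern g'(h)*h' with inner function h(t) = 2 t^{2} + 3; substituting u = h(t) collapses the integral.
Check: d/dt[2 \log{\left(2 t^{2} + 3 \right)}] = \frac{8 t}{2 t^{2} + 3} = f(t).

An antiderivative is F(t) = 2 \log{\left(2 t^{2} + 3 \right)}.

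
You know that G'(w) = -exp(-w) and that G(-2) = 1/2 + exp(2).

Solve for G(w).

G(w) = 1/2 + exp(-w)

Since d/dw undoes antidifferentiation here, G(w) must give back the stated G'(w).
A general antiderivative is exp(-w) + C.
The condition gives C = 1/2 + exp(2) - (exp(2)) = 1/2.
So G(w) = 1/2 + exp(-w).
Check: d/dw[1/2 + exp(-w)] = -exp(-w) = G'(w).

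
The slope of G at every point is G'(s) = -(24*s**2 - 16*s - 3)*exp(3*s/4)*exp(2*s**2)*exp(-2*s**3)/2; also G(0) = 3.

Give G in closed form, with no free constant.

G'(s) matches the chain-rule pattern g'(h)*h' with inner function h(s) = -2*s**3 + 2*s**2 + 3*s/4; substituting u = h(s) collapses the integral.
A general antiderivative is 2*exp(-2*s**3 + 2*s**2 + 3*s/4) + C.
The condition gives C = 3 - (2) = 1.
So G(s) = 2*exp(3*s/4)*exp(2*s**2)*exp(-2*s**3) + 1.
Check: d/ds[2*exp(3*s/4)*exp(2*s**2)*exp(-2*s**3) + 1] = (-24*s**2*exp(3*s/4)*exp(2*s**2) + 16*s*exp(3*s/4)*exp(2*s**2) + 3*exp(3*s/4)*exp(2*s**2))*exp(-2*s**3)/2, which equals G'(s).

G(s) = 2*exp(3*s/4)*exp(2*s**2)*exp(-2*s**3) + 1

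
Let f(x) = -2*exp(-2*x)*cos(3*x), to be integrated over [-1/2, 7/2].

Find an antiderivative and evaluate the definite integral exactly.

Antiderivative: F(x) = (-6*sin(3*x) + 4*cos(3*x))*exp(-2*x)/13; value = -6*exp(1)*sin(3/2)/13 - 4*exp(1)*cos(3/2)/13 + 4*exp(-7)*cos(21/2)/13 - 6*exp(-7)*sin(21/2)/13

Recover f(x) by differentiating a candidate F(x); any mismatch rules it out.
F(x) = (-6*sin(3*x) + 4*cos(3*x))*exp(-2*x)/13 is an antiderivative of f.
Check: d/dx[(-6*sin(3*x) + 4*cos(3*x))*exp(-2*x)/13] = -2*exp(-2*x)*cos(3*x) = f(x).
F(7/2) = 4*exp(-7)*cos(21/2)/13 - 6*exp(-7)*sin(21/2)/13; F(-1/2) = 4*exp(1)*cos(3/2)/13 + 6*exp(1)*sin(3/2)/13.
Integral = F(7/2) - F(-1/2) = -6*exp(1)*sin(3/2)/13 - 4*exp(1)*cos(3/2)/13 + 4*exp(-7)*cos(21/2)/13 - 6*exp(-7)*sin(21/2)/13.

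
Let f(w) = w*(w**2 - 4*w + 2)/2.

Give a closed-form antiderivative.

Whatever form F(w) takes, F'(w) = f(w) is non-negotiable.
Check: d/dw[w**4/8 - 2*w**3/3 + w**2/2] = w**3/2 - 2*w**2 + w, which equals f(w).

An antiderivative is F(w) = w**4/8 - 2*w**3/3 + w**2/2.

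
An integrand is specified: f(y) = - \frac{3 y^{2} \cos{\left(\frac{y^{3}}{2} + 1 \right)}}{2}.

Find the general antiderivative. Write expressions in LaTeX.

F(y) = - \sin{\left(\frac{y^{3}}{2} + 1 \right)} + C

The substitution u = \frac{y^{3}}{2} + 1 works: f is exactly (dF/du)*(du/dy) for that inner function.
Check: d/dy[- \sin{\left(\frac{y^{3}}{2} + 1 \right)}] = - \frac{3 y^{2} \cos{\left(\frac{y^{3}}{2} + 1 \right)}}{2} = f(y).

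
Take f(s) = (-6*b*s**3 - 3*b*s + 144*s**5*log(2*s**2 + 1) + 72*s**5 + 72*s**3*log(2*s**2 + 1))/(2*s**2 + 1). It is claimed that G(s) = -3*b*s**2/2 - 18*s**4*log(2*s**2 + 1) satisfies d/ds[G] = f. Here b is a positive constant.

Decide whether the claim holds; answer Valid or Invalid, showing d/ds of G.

Invalid: d/ds[G] - f = (-288*s**5*log(2*s**2 + 1) - 144*s**5 - 144*s**3*log(2*s**2 + 1))/(2*s**2 + 1), which is not 0.

d/ds[G] = (-6*b*s**3 - 3*b*s - 144*s**5*log(2*s**2 + 1) - 72*s**5 - 72*s**3*log(2*s**2 + 1))/(2*s**2 + 1)
d/ds[G] - f(s) = (-288*s**5*log(2*s**2 + 1) - 144*s**5 - 144*s**3*log(2*s**2 + 1))/(2*s**2 + 1) != 0.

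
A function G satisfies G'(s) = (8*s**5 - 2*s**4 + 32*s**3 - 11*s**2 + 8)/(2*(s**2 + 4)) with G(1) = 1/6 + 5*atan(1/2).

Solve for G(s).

G(s) = (6*s**4 - 2*s**3 - 9*s + 30*atan(s/2) + 6)/6

A first test for any G(s): its s-derivative must equal the given G'(s).
A general antiderivative is s**4 - s**3/3 - 3*s/2 + 5*atan(s/2) + C.
The condition gives C = 1/6 + 5*atan(1/2) - (-5/6 + 5*atan(1/2)) = 1.
So G(s) = (6*s**4 - 2*s**3 - 9*s + 30*atan(s/2) + 6)/6.
Check: d/ds[(6*s**4 - 2*s**3 - 9*s + 30*atan(s/2) + 6)/6] = (8*s**5 - 2*s**4 + 32*s**3 - 11*s**2 + 8)/(2*s**2 + 8), which equals G'(s).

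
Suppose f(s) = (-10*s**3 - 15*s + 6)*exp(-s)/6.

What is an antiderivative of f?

An antiderivative is F(s) = (10*s**3 + 30*s**2 + 75*s + 69)*exp(-s)/6.

f has the shape u'v + uv' for u = 5*s**3/3 + 5*s**2 + 25*s/2 + 23/2 and v = exp(-s) — it is the derivative of the product u*v.
Check: d/ds[(10*s**3 + 30*s**2 + 75*s + 69)*exp(-s)/6] = (-10*s**3 - 15*s + 6)*exp(-s)/6 = f(s).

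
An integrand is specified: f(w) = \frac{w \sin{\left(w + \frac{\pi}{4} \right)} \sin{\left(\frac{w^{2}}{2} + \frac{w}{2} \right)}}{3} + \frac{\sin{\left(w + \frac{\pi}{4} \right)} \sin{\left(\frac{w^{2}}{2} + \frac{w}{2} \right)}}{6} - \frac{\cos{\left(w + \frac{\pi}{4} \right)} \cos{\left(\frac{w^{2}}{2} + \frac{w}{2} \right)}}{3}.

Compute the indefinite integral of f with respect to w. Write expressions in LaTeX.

F(w) = - \frac{\sin{\left(w + \frac{\pi}{4} \right)} \cos{\left(\frac{w^{2}}{2} + \frac{w}{2} \right)}}{3} + C

Recognize the product-rule pattern: f = u'v + uv' with u = - \frac{\cos{\left(\frac{w^{2}}{2} + \frac{w}{2} \right)}}{3}, v = \sin{\left(w + \frac{\pi}{4} \right)}, so integration by parts undoes it.
Check: d/dw[- \frac{\sin{\left(w + \frac{\pi}{4} \right)} \cos{\left(\frac{w^{2}}{2} + \frac{w}{2} \right)}}{3}] = \frac{w \sin{\left(w + \frac{\pi}{4} \right)} \sin{\left(\frac{w^{2}}{2} + \frac{w}{2} \right)}}{3} + \frac{\sin{\left(w + \frac{\pi}{4} \right)} \sin{\left(\frac{w^{2}}{2} + \frac{w}{2} \right)}}{6} - \frac{\cos{\left(w + \frac{\pi}{4} \right)} \cos{\left(\frac{w^{2}}{2} + \frac{w}{2} \right)}}{3} = f(w).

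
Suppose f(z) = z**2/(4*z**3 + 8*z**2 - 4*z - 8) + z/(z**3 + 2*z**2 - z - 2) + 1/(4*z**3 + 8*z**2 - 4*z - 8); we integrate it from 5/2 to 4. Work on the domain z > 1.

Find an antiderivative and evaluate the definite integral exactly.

Antiderivative: F(z) = (-log(z + 2) + log(z**2 - 1))/4; value = -log(6)/4 - log(21/4)/4 + log(9/2)/4 + log(15)/4

Factor the denominator (4*(z - 1)*(z + 1)*(z + 2)) and decompose: f = -1/(4*(z + 2)) + 1/(4*(z + 1)) + 1/(4*(z - 1)); each piece integrates to a log, atan, or power term.
F(z) = (-log(z + 2) + log(z**2 - 1))/4 is an antiderivative of f.
Check: d/dz[(-log(z + 2) + log(z**2 - 1))/4] = (z**2 + 4*z + 1)/(4*z**3 + 8*z**2 - 4*z - 8), which equals f(z).
F(4) = -log(6)/4 + log(15)/4; F(5/2) = -log(9/2)/4 + log(21/4)/4.
Integral = F(4) - F(5/2) = -log(6)/4 - log(21/4)/4 + log(9/2)/4 + log(15)/4.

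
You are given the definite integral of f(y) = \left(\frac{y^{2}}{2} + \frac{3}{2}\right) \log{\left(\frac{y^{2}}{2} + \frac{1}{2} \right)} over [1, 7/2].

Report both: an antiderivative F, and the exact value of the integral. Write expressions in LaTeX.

Antiderivative: F(y) = \frac{- 2 y^{3} + 3 y \left(y^{2} + 9\right) \log{\left(\frac{y^{2}}{2} + \frac{1}{2} \right)} - 48 y + 48 \operatorname{atan}{\left(y \right)}}{18}; value = - \frac{815}{72} - \frac{2 \pi}{3} + \frac{8 \operatorname{atan}{\left(\frac{7}{2} \right)}}{3} + \frac{595 \log{\left(\frac{53}{8} \right)}}{48}

Check any antiderivative F(y) by computing F'(y) and comparing it with f(y).
F(y) = \frac{- 2 y^{3} + 3 y \left(y^{2} + 9\right) \log{\left(\frac{y^{2}}{2} + \frac{1}{2} \right)} - 48 y + 48 \operatorname{atan}{\left(y \right)}}{18} is an antiderivative of f.
Check: d/dy[\frac{- 2 y^{3} + 3 y \left(y^{2} + 9\right) \log{\left(\frac{y^{2}}{2} + \frac{1}{2} \right)} - 48 y + 48 \operatorname{atan}{\left(y \right)}}{18}] = \frac{y^{2} \log{\left(y^{2} + 1 \right)}}{2} - \frac{y^{2} \log{\left(2 \right)}}{2} + \frac{3 \log{\left(y^{2} + 1 \right)}}{2} - \frac{3 \log{\left(2 \right)}}{2}, which equals f(y).
F(7/2) = - \frac{1015}{72} + \frac{8 \operatorname{atan}{\left(\frac{7}{2} \right)}}{3} + \frac{595 \log{\left(\frac{53}{8} \right)}}{48}; F(1) = - \frac{25}{9} + \frac{2 \pi}{3}.
Integral = F(7/2) - F(1) = - \frac{815}{72} - \frac{2 \pi}{3} + \frac{8 \operatorname{atan}{\left(\frac{7}{2} \right)}}{3} + \frac{595 \log{\left(\frac{53}{8} \right)}}{48}.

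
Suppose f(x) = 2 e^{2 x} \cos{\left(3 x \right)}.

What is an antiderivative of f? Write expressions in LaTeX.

An antiderivative is F(x) = \frac{6 e^{2 x} \sin{\left(3 x \right)}}{13} + \frac{4 e^{2 x} \cos{\left(3 x \right)}}{13}.

Differentiate the proposed F(x) back; it has to land on f(x) exactly.
Check: d/dx[\frac{6 e^{2 x} \sin{\left(3 x \right)}}{13} + \frac{4 e^{2 x} \cos{\left(3 x \right)}}{13}] = 2 e^{2 x} \cos{\left(3 x \right)} = f(x).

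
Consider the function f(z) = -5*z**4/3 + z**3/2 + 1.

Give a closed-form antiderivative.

Integrate term by term and add the pieces.
Check: d/dz[-z**5/3 + z**4/8 + z] = -5*z**4/3 + z**3/2 + 1 = f(z).

An antiderivative is F(z) = -z**5/3 + z**4/8 + z.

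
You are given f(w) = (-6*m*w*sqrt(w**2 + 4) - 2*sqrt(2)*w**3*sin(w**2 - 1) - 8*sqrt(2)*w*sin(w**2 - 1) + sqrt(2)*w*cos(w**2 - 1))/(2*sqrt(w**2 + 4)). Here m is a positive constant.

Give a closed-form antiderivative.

An antiderivative is F(w) = (-3*m*w**2 + sqrt(2)*sqrt(w**2 + 4)*cos(w**2 - 1))/2.

Any candidate F(w) must reproduce f(w) exactly when differentiated.
Check: d/dw[(-3*m*w**2 + sqrt(2)*sqrt(w**2 + 4)*cos(w**2 - 1))/2] = (-6*m*w*sqrt(w**2 + 4) - 2*sqrt(2)*w**3*sin(w**2 - 1) - 8*sqrt(2)*w*sin(w**2 - 1) + sqrt(2)*w*cos(w**2 - 1))/(2*sqrt(w**2 + 4)) = f(w).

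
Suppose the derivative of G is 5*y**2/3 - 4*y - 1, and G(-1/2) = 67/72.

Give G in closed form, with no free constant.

Integrate term by term and add the pieces.
A general antiderivative is 5*y**3/9 - 2*y**2 - y + C.
The condition gives C = 67/72 - (-5/72) = 1.
So G(y) = 5*y**3/9 - 2*y**2 - y + 1.
Check: d/dy[5*y**3/9 - 2*y**2 - y + 1] = 5*y**2/3 - 4*y - 1 = G'(y).

G(y) = 5*y**3/9 - 2*y**2 - y + 1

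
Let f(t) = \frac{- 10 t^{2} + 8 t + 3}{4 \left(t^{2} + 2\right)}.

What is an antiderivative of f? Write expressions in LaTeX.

An antiderivative is F(t) = - \frac{5 t}{2} + \log{\left(t^{2} + 2 \right)} + \frac{23 \sqrt{2} \operatorname{atan}{\left(\frac{\sqrt{2} t}{2} \right)}}{8}.

Since d/dt undoes antidifferentiation here, F'(t) = f(t) is required of F(t).
Check: d/dt[- \frac{5 t}{2} + \log{\left(t^{2} + 2 \right)} + \frac{23 \sqrt{2} \operatorname{atan}{\left(\frac{\sqrt{2} t}{2} \right)}}{8}] = \frac{- 10 t^{2} + 8 t + 3}{4 t^{2} + 8}, which equals f(t).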